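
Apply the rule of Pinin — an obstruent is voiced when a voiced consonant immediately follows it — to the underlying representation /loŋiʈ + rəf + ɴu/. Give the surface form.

[loŋiɖrəvɴu]

The rule targets /ʈ/ (voiceless retroflex stop), which sits before the trigger /r/ (voiced).
The voiced retroflex stop is [ɖ], so /ʈ/ → [ɖ].
The same rule applies at the second boundary: /f/ → [v] next to /ɴ/.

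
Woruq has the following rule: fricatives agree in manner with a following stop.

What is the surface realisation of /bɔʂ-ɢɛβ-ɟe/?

/ʂ/ is a voiceless retroflex fricative. The following trigger /ɢ/ is a stop, so /ʂ/ must become a stop as well.
Changing only its manner to stop gives [ʈ] — the voiceless retroflex stop.
At the second juncture, /β/ likewise becomes [b] adjacent to /ɟ/.

[bɔʈɢɛbɟe]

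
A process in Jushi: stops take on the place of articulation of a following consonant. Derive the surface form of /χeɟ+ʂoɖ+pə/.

The rule targets /ɟ/ (voiced palatal stop), which sits before the trigger /ʂ/ (retroflex).
The voiced retroflex stop is [ɖ], so /ɟ/ → [ɖ].
At the second juncture, /ɖ/ likewise becomes [b] adjacent to /p/.

[χeɖʂobpə]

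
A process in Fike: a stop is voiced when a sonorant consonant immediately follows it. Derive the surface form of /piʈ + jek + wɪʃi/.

/ʈ/ is a voiceless retroflex stop. The following trigger /j/ is voiced, so /ʈ/ must become voiced as well.
The voiced retroflex stop is [ɖ], so /ʈ/ → [ɖ].
At the second juncture, /k/ likewise becomes [g] adjacent to /w/.

[piɖjegwɪʃi]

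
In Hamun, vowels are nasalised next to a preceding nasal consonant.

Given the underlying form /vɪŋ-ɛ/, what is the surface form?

[vɪŋɛ̃]

The vowel /ɛ/ is adjacent to the preceding nasal /ŋ/, so it acquires [+nasal] and surfaces as [ɛ̃].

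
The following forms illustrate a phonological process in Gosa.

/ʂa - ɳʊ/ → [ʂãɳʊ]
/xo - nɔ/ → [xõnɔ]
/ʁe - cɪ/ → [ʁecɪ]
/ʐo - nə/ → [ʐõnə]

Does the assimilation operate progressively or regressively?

The vowel /a/ surfaces as nasalised [ã] next to the following nasal /ɳ/ — it has acquired the [+nasal] feature of its neighbour.
Likewise in the remaining data: /o/ → [õ] before /n/ — each time a vowel is nasalised next to a following nasal.
No change occurs in [ʁecɪ] because the vowel at the boundary is adjacent to an oral consonant, not a nasal (/e/ next to /c/).
Because the conditioning nasal is to the right of the vowel that changes, the process is regressive (anticipatory).

regressive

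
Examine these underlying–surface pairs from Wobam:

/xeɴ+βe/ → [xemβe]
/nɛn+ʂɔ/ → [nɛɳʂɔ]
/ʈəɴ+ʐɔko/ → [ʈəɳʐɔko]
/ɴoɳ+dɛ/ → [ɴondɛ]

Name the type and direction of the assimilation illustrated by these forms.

Underlying /ɴ/ is realised as [m] next to /β/; /β/ itself does not change.
The change uvular → bilabial matches the place of the following /β/, identifying this as place assimilation.
Manner and voice are unchanged, so the assimilation is partial, not total.
The other alternating forms pattern the same way: /n/ → [ɳ] before /ʂ/ (alveolar → retroflex, matching retroflex); /ɴ/ → [ɳ] before /ʐ/ (uvular → retroflex, matching retroflex); /ɳ/ → [n] before /d/ (retroflex → alveolar, matching alveolar) — only place changes, and always toward the following segment.
Since the segment that changes precedes the conditioning segment, the assimilation is regressive.

regressive place assimilation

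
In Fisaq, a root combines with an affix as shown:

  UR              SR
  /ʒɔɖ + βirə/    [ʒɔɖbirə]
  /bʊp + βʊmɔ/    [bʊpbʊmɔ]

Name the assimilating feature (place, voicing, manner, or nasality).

Underlying /β/ is realised as [b] next to /ɖ/; /ɖ/ itself does not change.
/β/ is a fricative while /ɖ/ is a stop; the output [b] is a stop, matching the trigger — so the feature that spreads is manner.
The same holds elsewhere in the data: /β/ → [b] after /p/ (fricative → stop, matching a stop) — only manner changes, and always toward the preceding segment.

manner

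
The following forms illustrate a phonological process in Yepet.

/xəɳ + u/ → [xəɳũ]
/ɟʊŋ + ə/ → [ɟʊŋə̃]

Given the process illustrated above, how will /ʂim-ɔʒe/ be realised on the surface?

The data show progressive nasality assimilation (vowel nasalisation): /u/ → [ũ] after /ɳ/; /ə/ → [ə̃] after /ŋ/ — a vowel is nasalised by an immediately preceding nasal consonant.
The vowel /ɔ/ is adjacent to the preceding nasal /m/, so it acquires [+nasal] and surfaces as [ɔ̃].

[ʂimɔ̃ʒe]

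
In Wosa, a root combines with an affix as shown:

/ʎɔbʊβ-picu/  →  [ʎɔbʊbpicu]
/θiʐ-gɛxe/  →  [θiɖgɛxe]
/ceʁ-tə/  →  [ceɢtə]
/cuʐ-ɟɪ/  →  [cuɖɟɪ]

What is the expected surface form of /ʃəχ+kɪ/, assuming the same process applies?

[ʃəqkɪ]

The data show regressive manner assimilation: /β/ → [b] before /p/; /ʐ/ → [ɖ] before /g/; /ʁ/ → [ɢ] before /t/; /ʐ/ → [ɖ] before /ɟ/. In each pair only manner changes, matching the following consonant, while place and voice stay constant.
The rule targets /χ/ (voiceless uvular fricative), which sits before the trigger /k/ (stop).
Changing only its manner to stop gives [q] — the voiceless uvular stop.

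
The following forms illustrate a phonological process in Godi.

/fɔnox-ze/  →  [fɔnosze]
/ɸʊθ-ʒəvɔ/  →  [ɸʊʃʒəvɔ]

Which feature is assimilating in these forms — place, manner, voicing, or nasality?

The segment that alternates is /x/, which surfaces as [s] when adjacent to /z/.
/x/ is velar while /z/ is alveolar; the output [s] is alveolar, matching the trigger — so the feature that spreads is place.
Checking the remaining alternation: /θ/ → [ʃ] before /ʒ/ (dental → postalveolar, matching postalveolar) — only place changes, and always toward the following segment.

place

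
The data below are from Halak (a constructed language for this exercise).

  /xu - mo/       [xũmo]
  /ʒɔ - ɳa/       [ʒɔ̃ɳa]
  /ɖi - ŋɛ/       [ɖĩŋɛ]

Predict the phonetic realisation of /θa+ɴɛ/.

[θãɴɛ]

The data show regressive nasality assimilation (vowel nasalisation): /u/ → [ũ] before /m/; /ɔ/ → [ɔ̃] before /ɳ/; /i/ → [ĩ] before /ŋ/ — a vowel is nasalised by an immediately following nasal consonant.
The vowel /a/ is adjacent to the following nasal /ɴ/, so it acquires [+nasal] and surfaces as [ã].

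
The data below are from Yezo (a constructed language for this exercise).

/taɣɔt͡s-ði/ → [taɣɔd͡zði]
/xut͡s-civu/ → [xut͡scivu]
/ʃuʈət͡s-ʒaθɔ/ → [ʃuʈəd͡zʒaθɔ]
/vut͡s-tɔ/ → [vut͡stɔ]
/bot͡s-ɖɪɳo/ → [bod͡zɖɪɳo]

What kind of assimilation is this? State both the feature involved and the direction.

regressive voicing assimilation

Comparing underlying and surface forms, /t͡s/ → [d͡z] is the alternation; the neighbouring /ð/ is constant.
/t͡s/ is voiceless while /ð/ is voiced; the output [d͡z] is voiced, matching the trigger — so the feature that spreads is voicing.
Place and manner are unchanged, so the assimilation is partial, not total.
The same holds elsewhere in the data: /t͡s/ → [d͡z] before /ʒ/ (voiceless → voiced, matching voiced); /t͡s/ → [d͡z] before /ɖ/ (voiceless → voiced, matching voiced) — only voicing changes, and always toward the following segment.
No alternation appears in [xut͡scivu], [vut͡stɔ]: there the adjacent consonants already agree in voicing (/t͡s/ and /c/ are both voiceless; /t͡s/ and /t/ are both voiceless), so these forms are consistent with the same rule.
The trigger is the following segment, so the direction is regressive (anticipatory).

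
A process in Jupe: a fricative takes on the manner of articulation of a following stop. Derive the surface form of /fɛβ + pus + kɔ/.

[fɛbputkɔ]

/β/ is a voiced bilabial fricative. The following trigger /p/ is a stop, so /β/ must become a stop as well.
Changing only its manner to stop gives [b] — the voiced bilabial stop.
The same rule applies at the second boundary: /s/ → [t] next to /k/.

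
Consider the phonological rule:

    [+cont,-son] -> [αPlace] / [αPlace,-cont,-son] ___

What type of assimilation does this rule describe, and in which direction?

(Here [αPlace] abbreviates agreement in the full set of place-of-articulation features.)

progressive place assimilation

The shared variable α links the value of the place features (abbreviated [Place]) on the target to the same value on the neighbouring segment, so place is the feature that assimilates.
The conditioning segment sits to the left of the focus bar, meaning the trigger precedes the segment that changes — progressive assimilation.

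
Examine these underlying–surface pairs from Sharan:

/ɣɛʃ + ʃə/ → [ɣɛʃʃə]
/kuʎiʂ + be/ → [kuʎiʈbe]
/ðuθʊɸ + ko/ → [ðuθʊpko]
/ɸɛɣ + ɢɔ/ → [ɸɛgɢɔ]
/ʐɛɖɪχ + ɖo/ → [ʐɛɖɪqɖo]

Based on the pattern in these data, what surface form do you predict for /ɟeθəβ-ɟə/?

[ɟeθəbɟə]

The data show regressive manner assimilation: /ʂ/ → [ʈ] before /b/; /ɸ/ → [p] before /k/; /ɣ/ → [g] before /ɢ/; /χ/ → [q] before /ɖ/. In each pair only manner changes, matching the following consonant, while place and voice stay constant.
Nothing changes in [ɣɛʃʃə]: there the adjacent consonants already agree in manner (/ʃ/ and /ʃ/ are both fricatives), so this form is consistent with the same rule.
The rule targets /β/ (voiced bilabial fricative), which sits before the trigger /ɟ/ (stop).
A voiced bilabial stop is [b], so the surface segment is [b].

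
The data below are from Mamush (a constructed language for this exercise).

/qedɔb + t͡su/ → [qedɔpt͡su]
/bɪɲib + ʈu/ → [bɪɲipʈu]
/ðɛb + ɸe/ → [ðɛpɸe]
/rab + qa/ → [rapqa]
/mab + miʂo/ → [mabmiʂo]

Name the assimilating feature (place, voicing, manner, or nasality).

voicing

Comparing underlying and surface forms, /b/ → [p] is the alternation; the neighbouring /t͡s/ is constant.
/b/ is voiced while /t͡s/ is voiceless; the output [p] is voiceless, matching the trigger — so the feature that spreads is voicing.
The other alternating forms pattern the same way: /b/ → [p] before /ʈ/ (voiced → voiceless, matching voiceless); /b/ → [p] before /ɸ/ (voiced → voiceless, matching voiceless); /b/ → [p] before /q/ (voiced → voiceless, matching voiceless) — only voicing changes, and always toward the following segment.
No alternation appears in [mabmiʂo]: there the adjacent consonants already agree in voicing (/b/ and /m/ are both voiced), so this form is consistent with the same rule.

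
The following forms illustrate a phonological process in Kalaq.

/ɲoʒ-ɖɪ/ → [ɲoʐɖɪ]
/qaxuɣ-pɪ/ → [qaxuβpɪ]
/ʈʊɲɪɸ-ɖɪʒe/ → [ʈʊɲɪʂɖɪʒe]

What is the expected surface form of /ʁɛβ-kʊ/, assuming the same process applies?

The data show regressive place assimilation: /ʒ/ → [ʐ] before /ɖ/; /ɣ/ → [β] before /p/; /ɸ/ → [ʂ] before /ɖ/. In each pair only place changes, matching the following consonant, while manner and voice stay constant.
The rule targets /β/ (voiced bilabial fricative), which sits before the trigger /k/ (velar).
A voiced velar fricative is [ɣ], so the surface segment is [ɣ].

[ʁɛɣkʊ]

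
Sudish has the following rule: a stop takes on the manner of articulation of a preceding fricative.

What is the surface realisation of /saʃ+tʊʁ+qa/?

[saʃsʊʁχa]

The rule targets /t/ (voiceless alveolar stop), which sits after the trigger /ʃ/ (fricative).
The voiceless alveolar fricative is [s], so /t/ → [s].
At the second juncture, /q/ likewise becomes [χ] adjacent to /ʁ/.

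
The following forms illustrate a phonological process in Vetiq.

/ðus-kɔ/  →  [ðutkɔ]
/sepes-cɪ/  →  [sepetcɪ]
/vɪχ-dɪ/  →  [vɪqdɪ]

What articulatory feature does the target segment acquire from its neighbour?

The segment that alternates is /s/, which surfaces as [t] when adjacent to /k/.
/s/ is a fricative while /k/ is a stop; the output [t] is a stop, matching the trigger — so the feature that spreads is manner.
Checking the remaining alternations: /s/ → [t] before /c/ (fricative → stop, matching a stop); /χ/ → [q] before /d/ (fricative → stop, matching a stop) — only manner changes, and always toward the following segment.

manner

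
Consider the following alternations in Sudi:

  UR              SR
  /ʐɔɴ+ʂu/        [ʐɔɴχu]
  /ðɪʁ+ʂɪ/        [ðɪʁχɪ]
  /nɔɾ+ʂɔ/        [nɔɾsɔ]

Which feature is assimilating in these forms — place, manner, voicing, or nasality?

place

The segment that alternates is /ʂ/, which surfaces as [χ] when adjacent to /ɴ/.
/ʂ/ is retroflex while /ɴ/ is uvular; the output [χ] is uvular, matching the trigger — so the feature that spreads is place.
The same holds elsewhere in the data: /ʂ/ → [χ] after /ʁ/ (retroflex → uvular, matching uvular); /ʂ/ → [s] after /ɾ/ (retroflex → alveolar, matching alveolar) — only place changes, and always toward the preceding segment.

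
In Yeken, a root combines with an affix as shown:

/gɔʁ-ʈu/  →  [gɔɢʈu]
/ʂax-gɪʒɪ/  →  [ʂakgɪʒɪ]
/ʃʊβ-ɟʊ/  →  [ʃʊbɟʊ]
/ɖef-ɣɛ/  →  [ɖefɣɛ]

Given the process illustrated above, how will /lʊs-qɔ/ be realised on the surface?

[lʊtqɔ]

The data show regressive manner assimilation: /ʁ/ → [ɢ] before /ʈ/; /x/ → [k] before /g/; /β/ → [b] before /ɟ/. In each pair only manner changes, matching the following consonant, while place and voice stay constant.
No alternation appears in [ɖefɣɛ]: there the adjacent consonants already agree in manner (/f/ and /ɣ/ are both fricatives), so this form is consistent with the same rule.
/s/ is a voiceless alveolar fricative. The following trigger /q/ is a stop, so /s/ must become a stop as well.
Changing only its manner to stop gives [t] — the voiceless alveolar stop.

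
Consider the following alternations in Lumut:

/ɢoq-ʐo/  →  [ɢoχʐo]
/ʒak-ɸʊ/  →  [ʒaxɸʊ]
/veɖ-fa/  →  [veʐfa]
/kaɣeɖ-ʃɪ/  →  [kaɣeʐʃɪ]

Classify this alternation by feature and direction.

Underlying /q/ is realised as [χ] next to /ʐ/; /ʐ/ itself does not change.
The change stop → fricative matches the manner of the following /ʐ/, identifying this as manner assimilation.
Place and voice are unchanged, so the assimilation is partial, not total.
Checking the remaining alternations: /k/ → [x] before /ɸ/ (stop → fricative, matching a fricative); /ɖ/ → [ʐ] before /f/ (stop → fricative, matching a fricative); /ɖ/ → [ʐ] before /ʃ/ (stop → fricative, matching a fricative) — only manner changes, and always toward the following segment.
The trigger is the following segment, so the direction is regressive (anticipatory).

regressive manner assimilation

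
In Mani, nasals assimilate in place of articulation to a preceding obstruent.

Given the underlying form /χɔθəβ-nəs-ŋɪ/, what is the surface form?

[χɔθəβməsnɪ]

/n/ is a voiced alveolar nasal. The preceding trigger /β/ is bilabial, so /n/ must become bilabial as well.
The voiced bilabial nasal is [m], so /n/ → [m].
At the second juncture, /ŋ/ likewise becomes [n] adjacent to /s/.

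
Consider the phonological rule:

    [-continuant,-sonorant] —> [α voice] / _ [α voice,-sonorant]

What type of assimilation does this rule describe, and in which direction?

The rule copies [voice] from the environment onto the target, so the assimilating feature is voicing.
The conditioning segment sits to the right of the focus bar, meaning the trigger follows the segment that changes — regressive assimilation.

regressive voicing assimilation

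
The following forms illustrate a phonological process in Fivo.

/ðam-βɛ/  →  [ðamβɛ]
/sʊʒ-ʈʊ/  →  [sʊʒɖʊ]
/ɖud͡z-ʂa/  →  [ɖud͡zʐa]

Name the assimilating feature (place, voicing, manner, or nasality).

voicing

Comparing underlying and surface forms, /ʈ/ → [ɖ] is the alternation; the neighbouring /ʒ/ is constant.
The change voiceless → voiced matches the voicing of the preceding /ʒ/, identifying this as voicing assimilation.
The other alternating form patterns the same way: /ʂ/ → [ʐ] after /d͡z/ (voiceless → voiced, matching voiced) — only voicing changes, and always toward the preceding segment.
No alternation appears in [ðamβɛ]: there the adjacent consonants already agree in voicing (/β/ and /m/ are both voiced), so this form is consistent with the same rule.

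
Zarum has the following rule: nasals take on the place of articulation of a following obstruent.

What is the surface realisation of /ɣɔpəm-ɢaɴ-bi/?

[ɣɔpəɴɢambi]

The rule targets /m/ (voiced bilabial nasal), which sits before the trigger /ɢ/ (uvular).
The voiced uvular nasal is [ɴ], so /m/ → [ɴ].
The same rule applies at the second boundary: /ɴ/ → [m] next to /b/.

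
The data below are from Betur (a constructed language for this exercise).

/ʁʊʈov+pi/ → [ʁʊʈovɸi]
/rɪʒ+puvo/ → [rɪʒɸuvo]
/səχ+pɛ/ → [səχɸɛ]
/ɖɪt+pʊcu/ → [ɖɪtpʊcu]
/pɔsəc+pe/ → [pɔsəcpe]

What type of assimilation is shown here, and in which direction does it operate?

Underlying /p/ is realised as [ɸ] next to /v/; /v/ itself does not change.
The change stop → fricative matches the manner of the preceding /v/, identifying this as manner assimilation.
Place and voice are unchanged, so the assimilation is partial, not total.
Checking the remaining alternations: /p/ → [ɸ] after /ʒ/ (stop → fricative, matching a fricative); /p/ → [ɸ] after /χ/ (stop → fricative, matching a fricative) — only manner changes, and always toward the preceding segment.
Nothing changes in [ɖɪtpʊcu], [pɔsəcpe]: there the adjacent consonants already agree in manner (/p/ and /t/ are both stops; /p/ and /c/ are both stops), so these forms are consistent with the same rule.
The trigger is the preceding segment, so the direction is progressive (perseverative).

progressive manner assimilation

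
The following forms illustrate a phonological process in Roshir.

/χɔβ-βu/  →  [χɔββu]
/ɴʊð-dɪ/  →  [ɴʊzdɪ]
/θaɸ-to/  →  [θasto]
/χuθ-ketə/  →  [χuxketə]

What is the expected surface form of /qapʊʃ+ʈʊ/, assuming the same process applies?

[qapʊʂʈʊ]

The data show regressive place assimilation: /ð/ → [z] before /d/; /ɸ/ → [s] before /t/; /θ/ → [x] before /k/. In each pair only place changes, matching the following consonant, while manner and voice stay constant.
Nothing changes in [χɔββu]: there the adjacent consonants already agree in place (/β/ and /β/ are both bilabial), so this form is consistent with the same rule.
/ʃ/ is a voiceless postalveolar fricative. The following trigger /ʈ/ is retroflex, so /ʃ/ must become retroflex as well.
A voiceless retroflex fricative is [ʂ], so the surface segment is [ʂ].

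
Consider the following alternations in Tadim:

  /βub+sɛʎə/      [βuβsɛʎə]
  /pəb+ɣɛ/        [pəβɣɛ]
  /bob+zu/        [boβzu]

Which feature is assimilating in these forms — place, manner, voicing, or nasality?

manner

The segment that alternates is /b/, which surfaces as [β] when adjacent to /s/.
/b/ is a stop while /s/ is a fricative; the output [β] is a fricative, matching the trigger — so the feature that spreads is manner.
Checking the remaining alternations: /b/ → [β] before /ɣ/ (stop → fricative, matching a fricative); /b/ → [β] before /z/ (stop → fricative, matching a fricative) — only manner changes, and always toward the following segment.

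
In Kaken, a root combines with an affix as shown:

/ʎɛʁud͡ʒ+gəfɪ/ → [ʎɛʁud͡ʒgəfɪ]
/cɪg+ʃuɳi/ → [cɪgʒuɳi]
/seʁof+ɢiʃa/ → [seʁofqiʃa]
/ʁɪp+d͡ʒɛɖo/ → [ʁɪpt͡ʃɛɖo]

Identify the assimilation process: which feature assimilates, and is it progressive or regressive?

Underlying /ʃ/ is realised as [ʒ] next to /g/; /g/ itself does not change.
The change voiceless → voiced matches the voicing of the preceding /g/, identifying this as voicing assimilation.
Place and manner are unchanged, so the assimilation is partial, not total.
Checking the remaining alternations: /ɢ/ → [q] after /f/ (voiced → voiceless, matching voiceless); /d͡ʒ/ → [t͡ʃ] after /p/ (voiced → voiceless, matching voiceless) — only voicing changes, and always toward the preceding segment.
No alternation appears in [ʎɛʁud͡ʒgəfɪ]: there the adjacent consonants already agree in voicing (/g/ and /d͡ʒ/ are both voiced), so this form is consistent with the same rule.
Since the segment that changes follows the conditioning segment, the assimilation is progressive.

progressive voicing assimilation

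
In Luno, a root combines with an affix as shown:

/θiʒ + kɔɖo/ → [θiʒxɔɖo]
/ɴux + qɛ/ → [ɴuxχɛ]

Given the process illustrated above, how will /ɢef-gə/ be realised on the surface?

The data show progressive manner assimilation: /k/ → [x] after /ʒ/; /q/ → [χ] after /x/. In each pair only manner changes, matching the preceding consonant, while place and voice stay constant.
/g/ is a voiced velar stop. The preceding trigger /f/ is a fricative, so /g/ must become a fricative as well.
The voiced velar fricative is [ɣ], so /g/ → [ɣ].

[ɢefɣə]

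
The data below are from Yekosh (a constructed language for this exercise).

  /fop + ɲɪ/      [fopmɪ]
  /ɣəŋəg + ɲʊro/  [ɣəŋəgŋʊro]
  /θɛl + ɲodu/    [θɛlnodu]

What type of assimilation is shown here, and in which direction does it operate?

Underlying /ɲ/ is realised as [m] next to /p/; /p/ itself does not change.
/ɲ/ is palatal while /p/ is bilabial; the output [m] is bilabial, matching the trigger — so the feature that spreads is place.
Manner and voice are unchanged, so the assimilation is partial, not total.
Checking the remaining alternations: /ɲ/ → [ŋ] after /g/ (palatal → velar, matching velar); /ɲ/ → [n] after /l/ (palatal → alveolar, matching alveolar) — only place changes, and always toward the preceding segment.
The trigger is the preceding segment, so the direction is progressive (perseverative).

progressive place assimilation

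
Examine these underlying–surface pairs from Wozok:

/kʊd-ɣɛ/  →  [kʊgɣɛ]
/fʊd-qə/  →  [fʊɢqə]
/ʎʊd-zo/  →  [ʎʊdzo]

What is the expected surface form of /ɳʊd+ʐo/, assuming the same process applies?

[ɳʊɖʐo]

The data show regressive place assimilation: /d/ → [g] before /ɣ/; /d/ → [ɢ] before /q/. In each pair only place changes, matching the following consonant, while manner and voice stay constant.
Nothing changes in [ʎʊdzo]: there the adjacent consonants already agree in place (/d/ and /z/ are both alveolar), so this form is consistent with the same rule.
The rule targets /d/ (voiced alveolar stop), which sits before the trigger /ʐ/ (retroflex).
A voiced retroflex stop is [ɖ], so the surface segment is [ɖ].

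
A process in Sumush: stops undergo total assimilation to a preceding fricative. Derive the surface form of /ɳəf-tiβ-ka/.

[ɳəffiββa]

/t/ is the segment targeted by the rule; it sits immediately after /f/, so it assimilates completely and surfaces as [f].
The same rule applies at the second boundary: /k/ → [β] next to /β/.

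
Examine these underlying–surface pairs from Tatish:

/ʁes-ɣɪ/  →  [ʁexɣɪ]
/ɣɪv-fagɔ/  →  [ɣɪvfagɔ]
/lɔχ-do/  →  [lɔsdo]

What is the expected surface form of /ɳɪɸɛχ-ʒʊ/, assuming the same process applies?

The data show regressive place assimilation: /s/ → [x] before /ɣ/; /χ/ → [s] before /d/. In each pair only place changes, matching the following consonant, while manner and voice stay constant.
No alternation appears in [ɣɪvfagɔ]: there the adjacent consonants already agree in place (/v/ and /f/ are both labiodental), so this form is consistent with the same rule.
The rule targets /χ/ (voiceless uvular fricative), which sits before the trigger /ʒ/ (postalveolar).
A voiceless postalveolar fricative is [ʃ], so the surface segment is [ʃ].

[ɳɪɸɛʃʒʊ]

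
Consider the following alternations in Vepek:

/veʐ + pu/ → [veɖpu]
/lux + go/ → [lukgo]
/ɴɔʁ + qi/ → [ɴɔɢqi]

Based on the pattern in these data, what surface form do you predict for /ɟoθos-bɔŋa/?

[ɟoθotbɔŋa]

The data show regressive manner assimilation: /ʐ/ → [ɖ] before /p/; /x/ → [k] before /g/; /ʁ/ → [ɢ] before /q/. In each pair only manner changes, matching the following consonant, while place and voice stay constant.
The rule targets /s/ (voiceless alveolar fricative), which sits before the trigger /b/ (stop).
Changing only its manner to stop gives [t] — the voiceless alveolar stop.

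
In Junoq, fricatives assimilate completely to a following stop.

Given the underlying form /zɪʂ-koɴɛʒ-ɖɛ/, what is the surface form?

/ʂ/ is the segment targeted by the rule; it sits immediately before /k/, so it assimilates completely and surfaces as [k].
The same rule applies at the second boundary: /ʒ/ → [ɖ] next to /ɖ/.

[zɪkkoɴɛɖɖɛ]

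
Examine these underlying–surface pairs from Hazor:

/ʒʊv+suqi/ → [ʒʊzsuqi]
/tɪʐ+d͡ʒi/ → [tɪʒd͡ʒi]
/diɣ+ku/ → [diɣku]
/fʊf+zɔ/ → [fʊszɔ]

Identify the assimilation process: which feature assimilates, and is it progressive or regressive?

regressive place assimilation

Comparing underlying and surface forms, /v/ → [z] is the alternation; the neighbouring /s/ is constant.
/v/ is labiodental while /s/ is alveolar; the output [z] is alveolar, matching the trigger — so the feature that spreads is place.
Manner and voice are unchanged, so the assimilation is partial, not total.
The same holds elsewhere in the data: /ʐ/ → [ʒ] before /d͡ʒ/ (retroflex → postalveolar, matching postalveolar); /f/ → [s] before /z/ (labiodental → alveolar, matching alveolar) — only place changes, and always toward the following segment.
Nothing changes in [diɣku]: there the adjacent consonants already agree in place (/ɣ/ and /k/ are both velar), so this form is consistent with the same rule.
The trigger is the following segment, so the direction is regressive (anticipatory).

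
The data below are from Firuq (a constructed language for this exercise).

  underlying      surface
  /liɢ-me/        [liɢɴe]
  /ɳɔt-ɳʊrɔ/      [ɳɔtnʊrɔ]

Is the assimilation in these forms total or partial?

Comparing underlying and surface forms, /m/ → [ɴ] is the alternation; the neighbouring /ɢ/ is constant.
/m/ is bilabial while /ɢ/ is uvular; the output [ɴ] is uvular, matching the trigger — so the feature that spreads is place.
Manner and voice are unchanged, so the assimilation is partial, not total.
The other alternating form patterns the same way: /ɳ/ → [n] after /t/ (retroflex → alveolar, matching alveolar) — only place changes, and always toward the preceding segment.

partial assimilation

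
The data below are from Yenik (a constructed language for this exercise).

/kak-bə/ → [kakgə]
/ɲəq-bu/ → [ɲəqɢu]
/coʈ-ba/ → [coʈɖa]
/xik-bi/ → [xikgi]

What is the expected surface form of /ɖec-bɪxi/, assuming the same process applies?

[ɖecɟɪxi]

The data show progressive place assimilation: /b/ → [g] after /k/; /b/ → [ɢ] after /q/; /b/ → [ɖ] after /ʈ/. In each pair only place changes, matching the preceding consonant, while manner and voice stay constant.
/b/ is a voiced bilabial stop. The preceding trigger /c/ is palatal, so /b/ must become palatal as well.
The voiced palatal stop is [ɟ], so /b/ → [ɟ].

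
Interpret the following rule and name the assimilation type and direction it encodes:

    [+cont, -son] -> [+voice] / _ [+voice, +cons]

The structural change is [+voice], and the conditioning segment [+voice, +cons] (a voiced consonant) is itself voiced, so the target comes to share the voicing of its neighbour — voicing assimilation.
Since the environment is written after the underscore, the trigger follows the target; the direction is regressive.

regressive voicing assimilation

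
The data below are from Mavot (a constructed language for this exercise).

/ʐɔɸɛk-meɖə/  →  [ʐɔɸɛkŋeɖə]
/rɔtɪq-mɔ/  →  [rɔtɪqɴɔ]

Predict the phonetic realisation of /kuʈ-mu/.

The data show progressive place assimilation: /m/ → [ŋ] after /k/; /m/ → [ɴ] after /q/. In each pair only place changes, matching the preceding consonant, while manner and voice stay constant.
The rule targets /m/ (voiced bilabial nasal), which sits after the trigger /ʈ/ (retroflex).
The voiced retroflex nasal is [ɳ], so /m/ → [ɳ].

[kuʈɳu]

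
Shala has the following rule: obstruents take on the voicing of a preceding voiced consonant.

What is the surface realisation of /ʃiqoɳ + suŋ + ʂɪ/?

/s/ is a voiceless alveolar fricative. The preceding trigger /ɳ/ is voiced, so /s/ must become voiced as well.
Changing only its voicing to voiced gives [z] — the voiced alveolar fricative.
The same rule applies at the second boundary: /ʂ/ → [ʐ] next to /ŋ/.

[ʃiqoɳzuŋʐɪ]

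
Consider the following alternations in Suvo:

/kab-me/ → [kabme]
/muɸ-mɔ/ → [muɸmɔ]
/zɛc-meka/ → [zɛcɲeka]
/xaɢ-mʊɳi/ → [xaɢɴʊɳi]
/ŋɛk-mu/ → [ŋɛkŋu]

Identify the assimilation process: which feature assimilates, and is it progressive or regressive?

The segment that alternates is /m/, which surfaces as [ɲ] when adjacent to /c/.
The change bilabial → palatal matches the place of the preceding /c/, identifying this as place assimilation.
Manner and voice are unchanged, so the assimilation is partial, not total.
The other alternating forms pattern the same way: /m/ → [ɴ] after /ɢ/ (bilabial → uvular, matching uvular); /m/ → [ŋ] after /k/ (bilabial → velar, matching velar) — only place changes, and always toward the preceding segment.
No alternation appears in [kabme], [muɸmɔ]: there the adjacent consonants already agree in place (/m/ and /b/ are both bilabial; /m/ and /ɸ/ are both bilabial), so these forms are consistent with the same rule.
The trigger is the preceding segment, so the direction is progressive (perseverative).

progressive place assimilation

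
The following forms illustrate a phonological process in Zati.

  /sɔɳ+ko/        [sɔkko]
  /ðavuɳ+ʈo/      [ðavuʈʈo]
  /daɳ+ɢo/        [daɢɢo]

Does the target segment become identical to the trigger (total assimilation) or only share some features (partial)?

total assimilation

Comparing underlying and surface forms, /ɳ/ → [k] is the alternation; the neighbouring /k/ is constant.
The output [k] is identical to the trigger /k/ — every feature (place, manner, voicing) has been copied — so this is total assimilation.
The remaining alternations confirm this: /ɳ/ → [ʈ] before /ʈ/; /ɳ/ → [ɢ] before /ɢ/ — in each case the output is a copy of the following consonant.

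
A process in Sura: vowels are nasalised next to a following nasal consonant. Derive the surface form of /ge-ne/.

/e/ sits next to the nasal /n/ and is therefore nasalised to [ẽ].

[gẽne]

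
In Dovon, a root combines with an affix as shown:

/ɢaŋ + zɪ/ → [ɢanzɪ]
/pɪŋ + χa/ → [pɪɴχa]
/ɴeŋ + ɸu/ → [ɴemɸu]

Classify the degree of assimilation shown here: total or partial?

partial assimilation

Underlying /ŋ/ is realised as [n] next to /z/; /z/ itself does not change.
/ŋ/ is velar while /z/ is alveolar; the output [n] is alveolar, matching the trigger — so the feature that spreads is place.
Manner and voice are unchanged, so the assimilation is partial, not total.
Checking the remaining alternations: /ŋ/ → [ɴ] before /χ/ (velar → uvular, matching uvular); /ŋ/ → [m] before /ɸ/ (velar → bilabial, matching bilabial) — only place changes, and always toward the following segment.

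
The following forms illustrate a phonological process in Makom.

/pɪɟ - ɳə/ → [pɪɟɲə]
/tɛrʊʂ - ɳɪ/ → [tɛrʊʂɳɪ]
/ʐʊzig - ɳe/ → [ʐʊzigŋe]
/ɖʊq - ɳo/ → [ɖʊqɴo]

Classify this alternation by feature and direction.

Comparing underlying and surface forms, /ɳ/ → [ɲ] is the alternation; the neighbouring /ɟ/ is constant.
/ɳ/ is retroflex while /ɟ/ is palatal; the output [ɲ] is palatal, matching the trigger — so the feature that spreads is place.
Manner and voice are unchanged, so the assimilation is partial, not total.
The other alternating forms pattern the same way: /ɳ/ → [ŋ] after /g/ (retroflex → velar, matching velar); /ɳ/ → [ɴ] after /q/ (retroflex → uvular, matching uvular) — only place changes, and always toward the preceding segment.
No alternation appears in [tɛrʊʂɳɪ]: there the adjacent consonants already agree in place (/ɳ/ and /ʂ/ are both retroflex), so this form is consistent with the same rule.
The trigger is the preceding segment, so the direction is progressive (perseverative).

progressive place assimilation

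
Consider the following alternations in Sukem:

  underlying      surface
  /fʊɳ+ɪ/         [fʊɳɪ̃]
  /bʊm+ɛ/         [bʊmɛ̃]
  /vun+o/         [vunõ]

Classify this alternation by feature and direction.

The vowel /ɪ/ surfaces as nasalised [ɪ̃] next to the preceding nasal /ɳ/ — it has acquired the [+nasal] feature of its neighbour.
The other forms show the same pattern: /ɛ/ → [ɛ̃] after /m/; /o/ → [õ] after /n/ — each time a vowel is nasalised next to a preceding nasal.
Because the conditioning nasal is to the left of the vowel that changes, the process is progressive (perseverative).

progressive nasality assimilation (vowel nasalisation)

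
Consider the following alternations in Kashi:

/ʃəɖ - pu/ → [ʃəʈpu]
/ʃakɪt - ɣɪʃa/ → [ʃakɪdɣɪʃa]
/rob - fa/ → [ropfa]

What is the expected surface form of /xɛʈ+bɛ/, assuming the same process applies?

[xɛɖbɛ]

The data show regressive voicing assimilation: /ɖ/ → [ʈ] before /p/; /t/ → [d] before /ɣ/; /b/ → [p] before /f/. In each pair only voicing changes, matching the following consonant, while place and manner stay constant.
/ʈ/ is a voiceless retroflex stop. The following trigger /b/ is voiced, so /ʈ/ must become voiced as well.
A voiced retroflex stop is [ɖ], so the surface segment is [ɖ].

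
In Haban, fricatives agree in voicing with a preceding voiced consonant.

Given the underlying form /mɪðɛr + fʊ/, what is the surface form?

/f/ is a voiceless labiodental fricative. The preceding trigger /r/ is voiced, so /f/ must become voiced as well.
A voiced labiodental fricative is [v], so the surface segment is [v].

[mɪðɛrvʊ]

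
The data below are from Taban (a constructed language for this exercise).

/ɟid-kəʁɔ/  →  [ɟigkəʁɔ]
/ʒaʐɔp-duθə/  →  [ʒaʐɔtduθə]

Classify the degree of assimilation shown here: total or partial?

partial assimilation

Comparing underlying and surface forms, /d/ → [g] is the alternation; the neighbouring /k/ is constant.
The change alveolar → velar matches the place of the following /k/, identifying this as place assimilation.
Manner and voice are unchanged, so the assimilation is partial, not total.
The same holds elsewhere in the data: /p/ → [t] before /d/ (bilabial → alveolar, matching alveolar) — only place changes, and always toward the following segment.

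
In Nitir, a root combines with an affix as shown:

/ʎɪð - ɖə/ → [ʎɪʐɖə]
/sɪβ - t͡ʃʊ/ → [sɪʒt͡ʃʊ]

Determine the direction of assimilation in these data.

Comparing underlying and surface forms, /ð/ → [ʐ] is the alternation; the neighbouring /ɖ/ is constant.
The change dental → retroflex matches the place of the following /ɖ/, identifying this as place assimilation.
Checking the remaining alternation: /β/ → [ʒ] before /t͡ʃ/ (bilabial → postalveolar, matching postalveolar) — only place changes, and always toward the following segment.
Since the segment that changes precedes the conditioning segment, the assimilation is regressive.

regressive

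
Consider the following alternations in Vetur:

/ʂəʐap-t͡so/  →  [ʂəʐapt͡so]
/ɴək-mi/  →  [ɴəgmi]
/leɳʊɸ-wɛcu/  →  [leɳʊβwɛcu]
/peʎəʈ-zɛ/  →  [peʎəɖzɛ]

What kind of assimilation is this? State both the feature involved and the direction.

regressive voicing assimilation

Underlying /k/ is realised as [g] next to /m/; /m/ itself does not change.
/k/ is voiceless while /m/ is voiced; the output [g] is voiced, matching the trigger — so the feature that spreads is voicing.
Place and manner are unchanged, so the assimilation is partial, not total.
The same holds elsewhere in the data: /ɸ/ → [β] before /w/ (voiceless → voiced, matching voiced); /ʈ/ → [ɖ] before /z/ (voiceless → voiced, matching voiced) — only voicing changes, and always toward the following segment.
Nothing changes in [ʂəʐapt͡so]: there the adjacent consonants already agree in voicing (/p/ and /t͡s/ are both voiceless), so this form is consistent with the same rule.
The trigger is the following segment, so the direction is regressive (anticipatory).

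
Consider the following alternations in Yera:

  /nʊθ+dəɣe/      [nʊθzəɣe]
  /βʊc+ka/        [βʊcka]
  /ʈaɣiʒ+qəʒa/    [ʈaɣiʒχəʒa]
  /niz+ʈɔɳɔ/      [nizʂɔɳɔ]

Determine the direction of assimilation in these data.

progressive

The segment that alternates is /d/, which surfaces as [z] when adjacent to /θ/.
/d/ is a stop while /θ/ is a fricative; the output [z] is a fricative, matching the trigger — so the feature that spreads is manner.
Checking the remaining alternations: /q/ → [χ] after /ʒ/ (stop → fricative, matching a fricative); /ʈ/ → [ʂ] after /z/ (stop → fricative, matching a fricative) — only manner changes, and always toward the preceding segment.
No alternation appears in [βʊcka]: there the adjacent consonants already agree in manner (/k/ and /c/ are both stops), so this form is consistent with the same rule.
The trigger is the preceding segment, so the direction is progressive (perseverative).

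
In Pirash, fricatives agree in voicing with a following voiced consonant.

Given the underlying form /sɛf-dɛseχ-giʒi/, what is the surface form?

[sɛvdɛseʁgiʒi]

The rule targets /f/ (voiceless labiodental fricative), which sits before the trigger /d/ (voiced).
Changing only its voicing to voiced gives [v] — the voiced labiodental fricative.
At the second juncture, /χ/ likewise becomes [ʁ] adjacent to /g/.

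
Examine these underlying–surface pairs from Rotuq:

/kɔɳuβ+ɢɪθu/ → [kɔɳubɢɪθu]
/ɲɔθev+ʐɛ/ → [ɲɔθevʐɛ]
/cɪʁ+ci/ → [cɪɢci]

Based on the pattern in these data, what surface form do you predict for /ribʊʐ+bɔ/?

[ribʊɖbɔ]

The data show regressive manner assimilation: /β/ → [b] before /ɢ/; /ʁ/ → [ɢ] before /c/. In each pair only manner changes, matching the following consonant, while place and voice stay constant.
No alternation appears in [ɲɔθevʐɛ]: there the adjacent consonants already agree in manner (/v/ and /ʐ/ are both fricatives), so this form is consistent with the same rule.
The rule targets /ʐ/ (voiced retroflex fricative), which sits before the trigger /b/ (stop).
The voiced retroflex stop is [ɖ], so /ʐ/ → [ɖ].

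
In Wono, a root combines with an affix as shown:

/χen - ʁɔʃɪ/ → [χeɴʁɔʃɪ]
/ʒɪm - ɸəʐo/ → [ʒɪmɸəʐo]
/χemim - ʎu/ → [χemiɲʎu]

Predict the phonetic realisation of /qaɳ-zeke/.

The data show regressive place assimilation: /n/ → [ɴ] before /ʁ/; /m/ → [ɲ] before /ʎ/. In each pair only place changes, matching the following consonant, while manner and voice stay constant.
No alternation appears in [ʒɪmɸəʐo]: there the adjacent consonants already agree in place (/m/ and /ɸ/ are both bilabial), so this form is consistent with the same rule.
The rule targets /ɳ/ (voiced retroflex nasal), which sits before the trigger /z/ (alveolar).
The voiced alveolar nasal is [n], so /ɳ/ → [n].

[qanzeke]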